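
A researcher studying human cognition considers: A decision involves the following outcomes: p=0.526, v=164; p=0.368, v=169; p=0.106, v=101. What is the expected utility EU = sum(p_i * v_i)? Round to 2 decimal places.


EU = sum(p_i * v_i)
0.526 * 164 = 86.264
0.368 * 169 = 62.192
0.106 * 101 = 10.706
EU = 86.264 + 62.192 + 10.706
= 159.16


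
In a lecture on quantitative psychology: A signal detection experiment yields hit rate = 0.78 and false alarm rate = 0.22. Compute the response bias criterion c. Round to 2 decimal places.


c = -0.5 * (z(HR) + z(FAR))
z(0.78) = 0.7722
z(0.22) = -0.7722
c = -0.5 * (0.7722 + -0.7722)
= -0.5 * 0.0
= 0.00


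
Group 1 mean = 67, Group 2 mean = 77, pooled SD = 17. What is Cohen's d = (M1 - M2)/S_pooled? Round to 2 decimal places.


Cohen's d = (M1 - M2) / S_pooled
= (67 - 77) / 17
= -10 / 17
= -0.59


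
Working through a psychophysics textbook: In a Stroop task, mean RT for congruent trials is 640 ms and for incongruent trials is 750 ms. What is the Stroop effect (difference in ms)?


Stroop effect = RT(incongruent) - RT(congruent)
= 750 - 640
= 110 ms


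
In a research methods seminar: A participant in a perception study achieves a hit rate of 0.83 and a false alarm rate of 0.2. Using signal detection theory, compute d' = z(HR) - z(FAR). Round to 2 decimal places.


d' = z(HR) - z(FAR)
z(0.83) = 0.9542
z(0.2) = -0.8416
d' = 0.9542 - -0.8416
= 1.80


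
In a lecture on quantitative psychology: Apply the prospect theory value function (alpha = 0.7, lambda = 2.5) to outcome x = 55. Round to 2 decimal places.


Since x = 55 >= 0, use v(x) = x^0.7
55^0.7 = 16.5293
v(55) = 16.53


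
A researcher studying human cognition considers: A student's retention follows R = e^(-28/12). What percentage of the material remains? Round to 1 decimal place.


R = e^(-t/S)
-t/S = -28/12 = -2.333333
R = e^(-2.333333) = 0.096972
Percentage = 0.096972 * 100
= 9.7


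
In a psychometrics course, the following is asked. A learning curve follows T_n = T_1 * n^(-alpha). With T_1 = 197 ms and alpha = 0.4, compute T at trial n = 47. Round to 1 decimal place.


T_n = 197 * 47^(-0.4)
47^(-0.4) = 0.214368
T_n = 197 * 0.214368
= 42.2 ms


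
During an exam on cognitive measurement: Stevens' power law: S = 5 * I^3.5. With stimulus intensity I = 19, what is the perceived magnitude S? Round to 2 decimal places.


S = 5 * 19^3.5
19^3.5 = 29897.6879
S = 5 * 29897.6879
= 149488.44


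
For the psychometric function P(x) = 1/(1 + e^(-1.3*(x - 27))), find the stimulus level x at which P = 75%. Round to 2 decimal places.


At P = 0.75: 0.75 = 1/(1 + e^(-k*(x-x0)))
Solving: e^(-k*(x-x0)) = 1/3
x = x0 + ln(3)/k
ln(3) = 1.0986
x = 27 + 1.0986/1.3
= 27 + 0.8451
= 27.85


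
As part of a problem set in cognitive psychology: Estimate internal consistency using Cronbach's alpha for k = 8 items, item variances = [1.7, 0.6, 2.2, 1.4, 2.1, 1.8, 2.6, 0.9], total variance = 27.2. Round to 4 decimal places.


alpha = (k/(k-1)) * (1 - sum(s_i^2)/s_total^2)
sum(item variances) = 13.3
k/(k-1) = 8/7 = 1.142857
1 - 13.3/27.2 = 1 - 0.488971 = 0.511029
alpha = 1.142857 * 0.511029
= 0.5840


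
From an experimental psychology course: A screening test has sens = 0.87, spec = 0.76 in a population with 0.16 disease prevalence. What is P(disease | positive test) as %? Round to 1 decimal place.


PPV = (sens * prev) / (sens * prev + (1-spec) * (1-prev))
Numerator = 0.87 * 0.16 = 0.1392
P(positive and no disease) = (1 - spec) * (1 - prev) = (1 - 0.76) * (1 - 0.16) = 0.2016
Denominator = 0.1392 + 0.2016 = 0.3408
PPV = 0.1392 / 0.3408 = 0.408451
As percentage = 40.8


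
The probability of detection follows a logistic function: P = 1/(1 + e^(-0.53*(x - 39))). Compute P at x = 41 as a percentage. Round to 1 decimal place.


P(x) = 1/(1 + e^(-0.53*(41 - 39)))
Exponent = -0.53 * 2 = -1.06
e^(-1.06) = 0.346456
P = 1/(1 + 0.346456) = 0.74269
Percentage = 74.3


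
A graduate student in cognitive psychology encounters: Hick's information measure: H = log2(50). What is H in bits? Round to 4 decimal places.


H = log2(n)
H = log2(50)
= 5.6439


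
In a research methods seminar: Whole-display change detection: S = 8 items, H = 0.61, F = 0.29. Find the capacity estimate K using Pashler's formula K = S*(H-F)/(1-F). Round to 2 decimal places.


K = S * (H - F) / (1 - F)
H - F = 0.32
1 - F = 0.71
K = 8 * 0.32 / 0.71
= 3.61


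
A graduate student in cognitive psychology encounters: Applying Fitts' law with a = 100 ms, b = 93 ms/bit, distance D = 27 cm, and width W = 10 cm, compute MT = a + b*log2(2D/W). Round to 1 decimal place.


MT = 100 + 93 * log2(2*27/10)
2D/W = 5.4
log2(5.4) = 2.433
MT = 100 + 93 * 2.433
= 326.3 ms


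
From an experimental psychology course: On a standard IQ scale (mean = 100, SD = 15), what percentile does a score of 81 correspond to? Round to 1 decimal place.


z = (IQ - mean) / SD
z = (81 - 100) / 15 = -1.2667
Percentile = Phi(-1.2667) * 100
Phi(-1.2667) = 0.102631
= 10.3


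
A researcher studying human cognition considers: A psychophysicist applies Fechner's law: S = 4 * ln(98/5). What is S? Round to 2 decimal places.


S = 4 * ln(98/5)
I/I0 = 19.6
ln(19.6) = 2.9755
S = 4 * 2.9755
= 11.90


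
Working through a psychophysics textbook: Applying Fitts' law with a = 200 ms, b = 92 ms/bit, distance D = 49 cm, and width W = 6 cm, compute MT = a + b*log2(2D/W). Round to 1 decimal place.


MT = 200 + 92 * log2(2*49/6)
2D/W = 16.333333
log2(16.333333) = 4.0297
MT = 200 + 92 * 4.0297
= 570.7 ms


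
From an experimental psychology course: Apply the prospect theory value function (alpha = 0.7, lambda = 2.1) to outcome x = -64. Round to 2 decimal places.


Since x = -64 < 0, use v(x) = -lambda*(-x)^alpha
(-x) = 64
64^0.7 = 18.3792
v(-64) = -2.1 * 18.3792
= -38.60


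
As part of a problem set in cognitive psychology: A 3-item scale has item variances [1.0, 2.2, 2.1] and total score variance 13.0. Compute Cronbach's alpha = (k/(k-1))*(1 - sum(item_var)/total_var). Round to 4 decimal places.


alpha = (k/(k-1)) * (1 - sum(s_i^2)/s_total^2)
sum(item variances) = 5.3
k/(k-1) = 3/2 = 1.5
1 - 5.3/13.0 = 1 - 0.407692 = 0.592308
alpha = 1.5 * 0.592308
= 0.8885


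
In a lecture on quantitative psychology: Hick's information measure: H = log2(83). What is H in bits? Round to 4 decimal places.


H = log2(n)
H = log2(83)
= 6.3750


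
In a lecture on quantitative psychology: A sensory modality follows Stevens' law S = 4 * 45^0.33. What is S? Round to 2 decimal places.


S = 4 * 45^0.33
45^0.33 = 3.512
S = 4 * 3.512
= 14.05


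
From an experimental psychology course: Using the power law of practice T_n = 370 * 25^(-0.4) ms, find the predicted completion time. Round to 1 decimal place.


T_n = 370 * 25^(-0.4)
25^(-0.4) = 0.275946
T_n = 370 * 0.275946
= 102.1 ms


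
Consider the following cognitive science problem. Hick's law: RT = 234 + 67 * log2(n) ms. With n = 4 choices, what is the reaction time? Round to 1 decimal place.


RT = 234 + 67 * log2(4)
log2(4) = 2.0
RT = 234 + 67 * 2.0
= 234 + 134.0
= 368.0 ms


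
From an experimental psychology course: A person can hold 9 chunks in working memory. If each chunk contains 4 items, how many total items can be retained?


Total items = chunks * items_per_chunk
= 9 * 4
= 36


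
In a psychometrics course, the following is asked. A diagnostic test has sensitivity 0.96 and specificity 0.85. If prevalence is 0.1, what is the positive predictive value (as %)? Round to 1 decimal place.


PPV = (sens * prev) / (sens * prev + (1-spec) * (1-prev))
Numerator = 0.96 * 0.1 = 0.096
P(positive and no disease) = (1 - spec) * (1 - prev) = (1 - 0.85) * (1 - 0.1) = 0.135
Denominator = 0.096 + 0.135 = 0.231
PPV = 0.096 / 0.231 = 0.415584
As percentage = 41.6


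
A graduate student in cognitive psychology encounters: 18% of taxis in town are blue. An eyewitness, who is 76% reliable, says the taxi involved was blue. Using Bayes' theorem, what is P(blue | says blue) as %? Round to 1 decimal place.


P(blue | says blue) = P(says blue | blue)*P(blue) / [P(says blue | blue)*P(blue) + P(says blue | not blue)*P(not blue)]
Numerator = 0.76 * 0.18 = 0.1368
False identification = 0.24 * 0.82 = 0.1968
P = 0.1368 / (0.1368 + 0.1968)
= 0.1368 / 0.3336
As percentage = 41.0


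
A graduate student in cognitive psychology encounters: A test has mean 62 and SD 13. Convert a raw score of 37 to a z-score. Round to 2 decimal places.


z = (X - mu) / sigma
= (37 - 62) / 13
= -25 / 13
= -1.92


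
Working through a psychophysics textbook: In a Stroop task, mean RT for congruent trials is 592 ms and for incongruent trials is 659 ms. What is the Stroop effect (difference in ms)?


Stroop effect = RT(incongruent) - RT(congruent)
= 659 - 592
= 67 ms


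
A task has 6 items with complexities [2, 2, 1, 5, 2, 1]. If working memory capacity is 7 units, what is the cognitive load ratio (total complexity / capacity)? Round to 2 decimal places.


Total complexity = 2 + 2 + 1 + 5 + 2 + 1 = 13
Load = total / capacity = 13 / 7
= 1.86


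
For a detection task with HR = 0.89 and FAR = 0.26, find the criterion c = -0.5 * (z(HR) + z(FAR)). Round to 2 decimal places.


c = -0.5 * (z(HR) + z(FAR))
z(0.89) = 1.2265
z(0.26) = -0.6433
c = -0.5 * (1.2265 + -0.6433)
= -0.5 * 0.5832
= -0.29


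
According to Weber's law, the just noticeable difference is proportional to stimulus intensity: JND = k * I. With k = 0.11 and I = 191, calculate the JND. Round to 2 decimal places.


JND = k * I
JND = 0.11 * 191
= 21.01


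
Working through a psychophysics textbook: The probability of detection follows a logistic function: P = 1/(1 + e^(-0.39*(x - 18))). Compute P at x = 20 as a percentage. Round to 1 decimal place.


P(x) = 1/(1 + e^(-0.39*(20 - 18)))
Exponent = -0.39 * 2 = -0.78
e^(-0.78) = 0.458406
P = 1/(1 + 0.458406) = 0.68568
Percentage = 68.6


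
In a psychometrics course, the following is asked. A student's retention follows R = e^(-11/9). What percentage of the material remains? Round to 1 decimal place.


R = e^(-t/S)
-t/S = -11/9 = -1.222222
R = e^(-1.222222) = 0.294575
Percentage = 0.294575 * 100
= 29.5


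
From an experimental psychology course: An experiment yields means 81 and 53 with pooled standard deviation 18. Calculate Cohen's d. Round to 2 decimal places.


Cohen's d = (M1 - M2) / S_pooled
= (81 - 53) / 18
= 28 / 18
= 1.56


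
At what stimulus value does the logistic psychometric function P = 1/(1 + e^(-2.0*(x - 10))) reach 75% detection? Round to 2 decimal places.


At P = 0.75: 0.75 = 1/(1 + e^(-k*(x-x0)))
Solving: e^(-k*(x-x0)) = 1/3
x = x0 + ln(3)/k
ln(3) = 1.0986
x = 10 + 1.0986/2.0
= 10 + 0.5493
= 10.55


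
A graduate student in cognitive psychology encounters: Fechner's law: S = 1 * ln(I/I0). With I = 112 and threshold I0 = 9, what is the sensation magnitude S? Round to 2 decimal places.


S = 1 * ln(112/9)
I/I0 = 12.444444
ln(12.444444) = 2.5213
S = 1 * 2.5213
= 2.52


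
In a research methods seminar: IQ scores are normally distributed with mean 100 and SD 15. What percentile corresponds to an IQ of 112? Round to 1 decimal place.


z = (IQ - mean) / SD
z = (112 - 100) / 15 = 0.8
Percentile = Phi(0.8) * 100
Phi(0.8) = 0.788145
= 78.8


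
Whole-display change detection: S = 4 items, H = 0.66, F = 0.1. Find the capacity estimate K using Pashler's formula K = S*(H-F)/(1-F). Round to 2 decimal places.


K = S * (H - F) / (1 - F)
H - F = 0.56
1 - F = 0.9
K = 4 * 0.56 / 0.9
= 2.49


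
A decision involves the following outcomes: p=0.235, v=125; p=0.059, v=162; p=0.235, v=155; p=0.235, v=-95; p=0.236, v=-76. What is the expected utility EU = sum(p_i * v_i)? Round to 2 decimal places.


EU = sum(p_i * v_i)
0.235 * 125 = 29.375
0.059 * 162 = 9.558
0.235 * 155 = 36.425
0.235 * -95 = -22.325
0.236 * -76 = -17.936
EU = 29.375 + 9.558 + 36.425 + -22.325 + -17.936
= 35.10


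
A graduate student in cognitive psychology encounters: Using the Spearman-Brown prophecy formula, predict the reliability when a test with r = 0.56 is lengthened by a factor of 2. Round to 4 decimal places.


r_new = n*r / (1 + (n-1)*r)
Numerator = 2 * 0.56 = 1.12
Denominator = 1 + 1 * 0.56 = 1.56
r_new = 1.12 / 1.56
= 0.7179


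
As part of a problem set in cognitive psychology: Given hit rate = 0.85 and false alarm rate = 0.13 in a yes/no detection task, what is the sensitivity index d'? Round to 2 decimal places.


d' = z(HR) - z(FAR)
z(0.85) = 1.0364
z(0.13) = -1.1264
d' = 1.0364 - -1.1264
= 2.16


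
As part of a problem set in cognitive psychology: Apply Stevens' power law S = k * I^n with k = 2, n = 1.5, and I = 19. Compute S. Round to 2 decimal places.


S = 2 * 19^1.5
19^1.5 = 82.8191
S = 2 * 82.8191
= 165.64


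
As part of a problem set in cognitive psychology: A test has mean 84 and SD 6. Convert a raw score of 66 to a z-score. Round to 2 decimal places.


z = (X - mu) / sigma
= (66 - 84) / 6
= -18 / 6
= -3.00


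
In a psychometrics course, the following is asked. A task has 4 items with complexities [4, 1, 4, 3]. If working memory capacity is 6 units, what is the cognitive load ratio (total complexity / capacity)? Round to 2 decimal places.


Total complexity = 4 + 1 + 4 + 3 = 12
Load = total / capacity = 12 / 6
= 2.00


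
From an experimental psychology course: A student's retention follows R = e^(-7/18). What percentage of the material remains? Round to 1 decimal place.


R = e^(-t/S)
-t/S = -7/18 = -0.388889
R = e^(-0.388889) = 0.67781
Percentage = 0.67781 * 100
= 67.8


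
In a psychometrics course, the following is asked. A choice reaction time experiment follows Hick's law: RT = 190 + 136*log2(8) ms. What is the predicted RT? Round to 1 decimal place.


RT = 190 + 136 * log2(8)
log2(8) = 3.0
RT = 190 + 136 * 3.0
= 190 + 408.0
= 598.0 ms


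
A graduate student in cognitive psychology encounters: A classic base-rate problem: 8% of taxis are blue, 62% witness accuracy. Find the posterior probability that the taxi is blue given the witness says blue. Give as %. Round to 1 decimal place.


P(blue | says blue) = P(says blue | blue)*P(blue) / [P(says blue | blue)*P(blue) + P(says blue | not blue)*P(not blue)]
Numerator = 0.62 * 0.08 = 0.0496
False identification = 0.38 * 0.92 = 0.3496
P = 0.0496 / (0.0496 + 0.3496)
= 0.0496 / 0.3992
As percentage = 12.4


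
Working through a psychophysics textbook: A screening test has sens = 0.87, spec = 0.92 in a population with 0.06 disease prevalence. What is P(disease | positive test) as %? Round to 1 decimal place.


PPV = (sens * prev) / (sens * prev + (1-spec) * (1-prev))
Numerator = 0.87 * 0.06 = 0.0522
P(positive and no disease) = (1 - spec) * (1 - prev) = (1 - 0.92) * (1 - 0.06) = 0.0752
Denominator = 0.0522 + 0.0752 = 0.1274
PPV = 0.0522 / 0.1274 = 0.409733
As percentage = 41.0


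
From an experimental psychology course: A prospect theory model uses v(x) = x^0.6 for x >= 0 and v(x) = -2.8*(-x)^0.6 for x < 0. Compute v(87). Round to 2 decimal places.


Since x = 87 >= 0, use v(x) = x^0.6
87^0.6 = 14.5785
v(87) = 14.58


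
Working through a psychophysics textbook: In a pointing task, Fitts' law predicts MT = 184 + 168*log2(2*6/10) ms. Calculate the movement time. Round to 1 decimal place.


MT = 184 + 168 * log2(2*6/10)
2D/W = 1.2
log2(1.2) = 0.263
MT = 184 + 168 * 0.263
= 228.2 ms


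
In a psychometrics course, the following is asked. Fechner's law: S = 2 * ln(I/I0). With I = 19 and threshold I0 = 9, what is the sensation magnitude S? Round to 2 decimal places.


S = 2 * ln(19/9)
I/I0 = 2.111111
ln(2.111111) = 0.7472
S = 2 * 0.7472
= 1.49


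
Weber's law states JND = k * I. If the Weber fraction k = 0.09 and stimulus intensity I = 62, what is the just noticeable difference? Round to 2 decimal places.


JND = k * I
JND = 0.09 * 62
= 5.58


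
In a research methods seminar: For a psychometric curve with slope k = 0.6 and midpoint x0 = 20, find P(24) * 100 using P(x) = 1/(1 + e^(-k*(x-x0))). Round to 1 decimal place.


P(x) = 1/(1 + e^(-0.6*(24 - 20)))
Exponent = -0.6 * 4 = -2.4
e^(-2.4) = 0.090718
P = 1/(1 + 0.090718) = 0.916827
Percentage = 91.7


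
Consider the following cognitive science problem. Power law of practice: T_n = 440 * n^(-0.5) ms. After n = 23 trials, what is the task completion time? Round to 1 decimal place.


T_n = 440 * 23^(-0.5)
23^(-0.5) = 0.208514
T_n = 440 * 0.208514
= 91.7 ms


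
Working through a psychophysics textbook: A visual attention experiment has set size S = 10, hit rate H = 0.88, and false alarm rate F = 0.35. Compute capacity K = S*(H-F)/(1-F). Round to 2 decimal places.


K = S * (H - F) / (1 - F)
H - F = 0.53
1 - F = 0.65
K = 10 * 0.53 / 0.65
= 8.15


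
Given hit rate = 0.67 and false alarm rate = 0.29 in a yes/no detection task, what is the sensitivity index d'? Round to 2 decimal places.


d' = z(HR) - z(FAR)
z(0.67) = 0.4399
z(0.29) = -0.5534
d' = 0.4399 - -0.5534
= 0.99


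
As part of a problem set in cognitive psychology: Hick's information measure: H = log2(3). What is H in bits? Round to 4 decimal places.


H = log2(n)
H = log2(3)
= 1.5850


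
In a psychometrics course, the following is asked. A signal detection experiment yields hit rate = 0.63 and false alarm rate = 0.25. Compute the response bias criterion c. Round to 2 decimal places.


c = -0.5 * (z(HR) + z(FAR))
z(0.63) = 0.3319
z(0.25) = -0.6745
c = -0.5 * (0.3319 + -0.6745)
= -0.5 * -0.3426
= 0.17


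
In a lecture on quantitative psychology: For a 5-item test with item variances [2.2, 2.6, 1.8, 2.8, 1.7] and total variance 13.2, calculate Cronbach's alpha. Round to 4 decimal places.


alpha = (k/(k-1)) * (1 - sum(s_i^2)/s_total^2)
sum(item variances) = 11.1
k/(k-1) = 5/4 = 1.25
1 - 11.1/13.2 = 1 - 0.840909 = 0.159091
alpha = 1.25 * 0.159091
= 0.1989


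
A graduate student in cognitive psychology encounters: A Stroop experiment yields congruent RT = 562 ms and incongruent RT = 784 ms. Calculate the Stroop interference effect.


Stroop effect = RT(incongruent) - RT(congruent)
= 784 - 562
= 222 ms


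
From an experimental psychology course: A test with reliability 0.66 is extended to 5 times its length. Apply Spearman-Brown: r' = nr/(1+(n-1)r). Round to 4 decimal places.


r_new = n*r / (1 + (n-1)*r)
Numerator = 5 * 0.66 = 3.3
Denominator = 1 + 4 * 0.66 = 3.64
r_new = 3.3 / 3.64
= 0.9066


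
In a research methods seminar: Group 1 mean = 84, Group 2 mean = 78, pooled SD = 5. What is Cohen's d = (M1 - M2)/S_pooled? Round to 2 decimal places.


Cohen's d = (M1 - M2) / S_pooled
= (84 - 78) / 5
= 6 / 5
= 1.20


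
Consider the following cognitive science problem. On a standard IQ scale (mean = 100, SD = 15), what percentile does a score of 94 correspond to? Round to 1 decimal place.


z = (IQ - mean) / SD
z = (94 - 100) / 15 = -0.4
Percentile = Phi(-0.4) * 100
Phi(-0.4) = 0.344578
= 34.5


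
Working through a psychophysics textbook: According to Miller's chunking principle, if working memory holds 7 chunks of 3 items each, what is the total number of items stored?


Total items = chunks * items_per_chunk
= 7 * 3
= 21


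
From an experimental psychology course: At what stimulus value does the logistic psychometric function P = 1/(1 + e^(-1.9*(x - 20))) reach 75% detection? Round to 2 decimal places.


At P = 0.75: 0.75 = 1/(1 + e^(-k*(x-x0)))
Solving: e^(-k*(x-x0)) = 1/3
x = x0 + ln(3)/k
ln(3) = 1.0986
x = 20 + 1.0986/1.9
= 20 + 0.5782
= 20.58


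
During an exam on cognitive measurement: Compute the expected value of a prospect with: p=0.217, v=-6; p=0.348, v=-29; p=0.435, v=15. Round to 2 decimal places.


EU = sum(p_i * v_i)
0.217 * -6 = -1.302
0.348 * -29 = -10.092
0.435 * 15 = 6.525
EU = -1.302 + -10.092 + 6.525
= -4.87


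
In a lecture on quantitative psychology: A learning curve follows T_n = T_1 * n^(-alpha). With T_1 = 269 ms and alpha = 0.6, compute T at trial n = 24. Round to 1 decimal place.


T_n = 269 * 24^(-0.6)
24^(-0.6) = 0.14855
T_n = 269 * 0.14855
= 40.0 ms


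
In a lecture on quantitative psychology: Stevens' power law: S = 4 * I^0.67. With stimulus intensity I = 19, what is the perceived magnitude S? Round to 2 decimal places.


S = 4 * 19^0.67
19^0.67 = 7.1906
S = 4 * 7.1906
= 28.76


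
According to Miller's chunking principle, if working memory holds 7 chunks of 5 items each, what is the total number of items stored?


Total items = chunks * items_per_chunk
= 7 * 5
= 35


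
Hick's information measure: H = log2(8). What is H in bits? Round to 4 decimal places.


H = log2(n)
H = log2(8)
= 3.0000


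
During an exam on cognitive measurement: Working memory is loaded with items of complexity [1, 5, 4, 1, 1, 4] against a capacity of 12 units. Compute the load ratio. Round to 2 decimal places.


Total complexity = 1 + 5 + 4 + 1 + 1 + 4 = 16
Load = total / capacity = 16 / 12
= 1.33


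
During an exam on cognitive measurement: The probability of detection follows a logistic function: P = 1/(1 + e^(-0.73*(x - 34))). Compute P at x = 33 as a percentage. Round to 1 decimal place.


P(x) = 1/(1 + e^(-0.73*(33 - 34)))
Exponent = -0.73 * -1 = 0.73
e^(0.73) = 2.075081
P = 1/(1 + 2.075081) = 0.325195
Percentage = 32.5


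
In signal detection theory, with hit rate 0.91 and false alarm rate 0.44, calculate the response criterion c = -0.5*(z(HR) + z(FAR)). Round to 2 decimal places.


c = -0.5 * (z(HR) + z(FAR))
z(0.91) = 1.3408
z(0.44) = -0.151
c = -0.5 * (1.3408 + -0.151)
= -0.5 * 1.1898
= -0.59


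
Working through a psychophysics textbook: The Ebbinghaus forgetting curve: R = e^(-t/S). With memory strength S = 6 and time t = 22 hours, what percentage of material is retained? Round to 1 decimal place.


R = e^(-t/S)
-t/S = -22/6 = -3.666667
R = e^(-3.666667) = 0.025562
Percentage = 0.025562 * 100
= 2.6


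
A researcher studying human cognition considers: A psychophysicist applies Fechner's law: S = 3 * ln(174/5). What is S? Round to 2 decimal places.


S = 3 * ln(174/5)
I/I0 = 34.8
ln(34.8) = 3.5496
S = 3 * 3.5496
= 10.65


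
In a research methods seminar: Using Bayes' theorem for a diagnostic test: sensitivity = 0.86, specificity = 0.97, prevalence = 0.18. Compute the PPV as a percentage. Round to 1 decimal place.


PPV = (sens * prev) / (sens * prev + (1-spec) * (1-prev))
Numerator = 0.86 * 0.18 = 0.1548
P(positive and no disease) = (1 - spec) * (1 - prev) = (1 - 0.97) * (1 - 0.18) = 0.0246
Denominator = 0.1548 + 0.0246 = 0.1794
PPV = 0.1548 / 0.1794 = 0.862876
As percentage = 86.3


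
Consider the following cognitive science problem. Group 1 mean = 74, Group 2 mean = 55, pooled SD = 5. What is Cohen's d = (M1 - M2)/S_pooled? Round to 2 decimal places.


Cohen's d = (M1 - M2) / S_pooled
= (74 - 55) / 5
= 19 / 5
= 3.80


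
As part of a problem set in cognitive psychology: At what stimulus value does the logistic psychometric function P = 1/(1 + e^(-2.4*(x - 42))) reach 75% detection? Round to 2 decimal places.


At P = 0.75: 0.75 = 1/(1 + e^(-k*(x-x0)))
Solving: e^(-k*(x-x0)) = 1/3
x = x0 + ln(3)/k
ln(3) = 1.0986
x = 42 + 1.0986/2.4
= 42 + 0.4578
= 42.46


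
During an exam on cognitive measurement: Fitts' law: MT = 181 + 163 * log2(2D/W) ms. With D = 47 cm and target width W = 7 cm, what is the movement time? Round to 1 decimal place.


MT = 181 + 163 * log2(2*47/7)
2D/W = 13.428571
log2(13.428571) = 3.7472
MT = 181 + 163 * 3.7472
= 791.8 ms


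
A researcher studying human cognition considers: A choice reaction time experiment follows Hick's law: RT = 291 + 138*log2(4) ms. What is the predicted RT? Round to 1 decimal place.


RT = 291 + 138 * log2(4)
log2(4) = 2.0
RT = 291 + 138 * 2.0
= 291 + 276.0
= 567.0 ms


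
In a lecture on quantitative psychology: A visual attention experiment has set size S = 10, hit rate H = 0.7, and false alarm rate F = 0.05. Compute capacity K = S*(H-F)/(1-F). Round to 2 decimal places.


K = S * (H - F) / (1 - F)
H - F = 0.65
1 - F = 0.95
K = 10 * 0.65 / 0.95
= 6.84


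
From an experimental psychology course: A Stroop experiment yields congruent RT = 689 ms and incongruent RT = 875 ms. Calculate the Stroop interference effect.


Stroop effect = RT(incongruent) - RT(congruent)
= 875 - 689
= 186 ms


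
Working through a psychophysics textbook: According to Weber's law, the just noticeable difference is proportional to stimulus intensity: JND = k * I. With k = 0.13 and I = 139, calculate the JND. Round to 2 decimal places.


JND = k * I
JND = 0.13 * 139
= 18.07


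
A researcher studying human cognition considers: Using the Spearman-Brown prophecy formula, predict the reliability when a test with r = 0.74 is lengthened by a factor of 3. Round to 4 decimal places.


r_new = n*r / (1 + (n-1)*r)
Numerator = 3 * 0.74 = 2.22
Denominator = 1 + 2 * 0.74 = 2.48
r_new = 2.22 / 2.48
= 0.8952


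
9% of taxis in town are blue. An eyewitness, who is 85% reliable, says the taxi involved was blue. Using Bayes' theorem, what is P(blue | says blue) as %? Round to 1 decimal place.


P(blue | says blue) = P(says blue | blue)*P(blue) / [P(says blue | blue)*P(blue) + P(says blue | not blue)*P(not blue)]
Numerator = 0.85 * 0.09 = 0.0765
False identification = 0.15 * 0.91 = 0.1365
P = 0.0765 / (0.0765 + 0.1365)
= 0.0765 / 0.213
As percentage = 35.9


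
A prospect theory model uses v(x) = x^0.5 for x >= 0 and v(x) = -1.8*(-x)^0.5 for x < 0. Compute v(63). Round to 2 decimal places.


Since x = 63 >= 0, use v(x) = x^0.5
63^0.5 = 7.9373
v(63) = 7.94


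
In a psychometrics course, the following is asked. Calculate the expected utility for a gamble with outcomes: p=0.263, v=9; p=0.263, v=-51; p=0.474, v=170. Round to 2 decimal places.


EU = sum(p_i * v_i)
0.263 * 9 = 2.367
0.263 * -51 = -13.413
0.474 * 170 = 80.58
EU = 2.367 + -13.413 + 80.58
= 69.53


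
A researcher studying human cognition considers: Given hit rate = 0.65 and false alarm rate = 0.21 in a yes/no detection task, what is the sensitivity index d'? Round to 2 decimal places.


d' = z(HR) - z(FAR)
z(0.65) = 0.3853
z(0.21) = -0.8064
d' = 0.3853 - -0.8064
= 1.19


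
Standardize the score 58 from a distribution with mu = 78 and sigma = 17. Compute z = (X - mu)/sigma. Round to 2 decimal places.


z = (X - mu) / sigma
= (58 - 78) / 17
= -20 / 17
= -1.18


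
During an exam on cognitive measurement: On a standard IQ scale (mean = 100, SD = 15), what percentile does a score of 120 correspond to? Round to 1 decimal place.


z = (IQ - mean) / SD
z = (120 - 100) / 15 = 1.3333
Percentile = Phi(1.3333) * 100
Phi(1.3333) = 0.908783
= 90.9


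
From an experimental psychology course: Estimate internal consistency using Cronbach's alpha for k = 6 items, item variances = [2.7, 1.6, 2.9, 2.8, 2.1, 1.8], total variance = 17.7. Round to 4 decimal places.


alpha = (k/(k-1)) * (1 - sum(s_i^2)/s_total^2)
sum(item variances) = 13.9
k/(k-1) = 6/5 = 1.2
1 - 13.9/17.7 = 1 - 0.785311 = 0.214689
alpha = 1.2 * 0.214689
= 0.2576


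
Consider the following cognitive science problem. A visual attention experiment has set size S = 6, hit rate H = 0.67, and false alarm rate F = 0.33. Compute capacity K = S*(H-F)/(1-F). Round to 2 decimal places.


K = S * (H - F) / (1 - F)
H - F = 0.34
1 - F = 0.67
K = 6 * 0.34 / 0.67
= 3.04


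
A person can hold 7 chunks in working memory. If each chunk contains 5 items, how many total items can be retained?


Total items = chunks * items_per_chunk
= 7 * 5
= 35


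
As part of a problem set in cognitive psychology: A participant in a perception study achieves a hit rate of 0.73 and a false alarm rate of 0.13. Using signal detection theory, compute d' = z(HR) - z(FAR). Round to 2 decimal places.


d' = z(HR) - z(FAR)
z(0.73) = 0.6128
z(0.13) = -1.1264
d' = 0.6128 - -1.1264
= 1.74


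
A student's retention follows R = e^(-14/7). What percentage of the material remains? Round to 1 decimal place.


R = e^(-t/S)
-t/S = -14/7 = -2.0
R = e^(-2.0) = 0.135335
Percentage = 0.135335 * 100
= 13.5


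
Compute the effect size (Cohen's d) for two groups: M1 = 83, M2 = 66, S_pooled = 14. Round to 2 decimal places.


Cohen's d = (M1 - M2) / S_pooled
= (83 - 66) / 14
= 17 / 14
= 1.21


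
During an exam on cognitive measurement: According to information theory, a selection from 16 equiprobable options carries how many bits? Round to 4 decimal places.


H = log2(n)
H = log2(16)
= 4.0000


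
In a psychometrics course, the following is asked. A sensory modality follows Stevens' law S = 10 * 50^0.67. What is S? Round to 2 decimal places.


S = 10 * 50^0.67
50^0.67 = 13.7502
S = 10 * 13.7502
= 137.50


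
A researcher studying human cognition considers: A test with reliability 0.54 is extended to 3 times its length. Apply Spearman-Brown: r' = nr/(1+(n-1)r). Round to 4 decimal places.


r_new = n*r / (1 + (n-1)*r)
Numerator = 3 * 0.54 = 1.62
Denominator = 1 + 2 * 0.54 = 2.08
r_new = 1.62 / 2.08
= 0.7788


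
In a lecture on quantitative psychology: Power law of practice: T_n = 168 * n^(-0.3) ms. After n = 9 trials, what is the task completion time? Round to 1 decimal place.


T_n = 168 * 9^(-0.3)
9^(-0.3) = 0.517282
T_n = 168 * 0.517282
= 86.9 ms


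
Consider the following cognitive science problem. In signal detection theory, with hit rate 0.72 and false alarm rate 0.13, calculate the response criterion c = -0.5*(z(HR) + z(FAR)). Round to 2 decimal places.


c = -0.5 * (z(HR) + z(FAR))
z(0.72) = 0.5828
z(0.13) = -1.1264
c = -0.5 * (0.5828 + -1.1264)
= -0.5 * -0.5436
= 0.27


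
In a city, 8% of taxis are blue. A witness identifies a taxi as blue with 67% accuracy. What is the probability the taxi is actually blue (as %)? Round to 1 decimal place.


P(blue | says blue) = P(says blue | blue)*P(blue) / [P(says blue | blue)*P(blue) + P(says blue | not blue)*P(not blue)]
Numerator = 0.67 * 0.08 = 0.0536
False identification = 0.33 * 0.92 = 0.3036
P = 0.0536 / (0.0536 + 0.3036)
= 0.0536 / 0.3572
As percentage = 15.0


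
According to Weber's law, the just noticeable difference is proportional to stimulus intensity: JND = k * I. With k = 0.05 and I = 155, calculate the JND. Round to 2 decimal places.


JND = k * I
JND = 0.05 * 155
= 7.75


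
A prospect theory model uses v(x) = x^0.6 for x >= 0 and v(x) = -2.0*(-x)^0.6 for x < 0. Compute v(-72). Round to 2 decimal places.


Since x = -72 < 0, use v(x) = -lambda*(-x)^alpha
(-x) = 72
72^0.6 = 13.0137
v(-72) = -2.0 * 13.0137
= -26.03


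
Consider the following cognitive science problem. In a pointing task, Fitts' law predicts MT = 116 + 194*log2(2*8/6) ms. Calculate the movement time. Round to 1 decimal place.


MT = 116 + 194 * log2(2*8/6)
2D/W = 2.666667
log2(2.666667) = 1.415
MT = 116 + 194 * 1.415
= 390.5 ms


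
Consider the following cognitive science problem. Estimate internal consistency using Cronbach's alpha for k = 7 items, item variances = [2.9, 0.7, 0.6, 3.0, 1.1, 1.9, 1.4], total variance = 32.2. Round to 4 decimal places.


alpha = (k/(k-1)) * (1 - sum(s_i^2)/s_total^2)
sum(item variances) = 11.6
k/(k-1) = 7/6 = 1.166667
1 - 11.6/32.2 = 1 - 0.360248 = 0.639752
alpha = 1.166667 * 0.639752
= 0.7464


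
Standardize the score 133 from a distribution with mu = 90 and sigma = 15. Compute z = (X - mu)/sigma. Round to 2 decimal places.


z = (X - mu) / sigma
= (133 - 90) / 15
= 43 / 15
= 2.87


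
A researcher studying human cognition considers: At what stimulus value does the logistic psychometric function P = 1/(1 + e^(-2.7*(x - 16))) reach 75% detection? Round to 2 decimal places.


At P = 0.75: 0.75 = 1/(1 + e^(-k*(x-x0)))
Solving: e^(-k*(x-x0)) = 1/3
x = x0 + ln(3)/k
ln(3) = 1.0986
x = 16 + 1.0986/2.7
= 16 + 0.4069
= 16.41


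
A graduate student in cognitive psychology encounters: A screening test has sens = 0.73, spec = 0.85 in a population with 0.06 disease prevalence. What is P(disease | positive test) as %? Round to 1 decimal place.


PPV = (sens * prev) / (sens * prev + (1-spec) * (1-prev))
Numerator = 0.73 * 0.06 = 0.0438
P(positive and no disease) = (1 - spec) * (1 - prev) = (1 - 0.85) * (1 - 0.06) = 0.141
Denominator = 0.0438 + 0.141 = 0.1848
PPV = 0.0438 / 0.1848 = 0.237013
As percentage = 23.7


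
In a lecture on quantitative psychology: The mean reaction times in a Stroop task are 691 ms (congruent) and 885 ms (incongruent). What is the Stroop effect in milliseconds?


Stroop effect = RT(incongruent) - RT(congruent)
= 885 - 691
= 194 ms


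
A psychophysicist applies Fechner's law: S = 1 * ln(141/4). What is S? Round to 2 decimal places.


S = 1 * ln(141/4)
I/I0 = 35.25
ln(35.25) = 3.5625
S = 1 * 3.5625
= 3.56


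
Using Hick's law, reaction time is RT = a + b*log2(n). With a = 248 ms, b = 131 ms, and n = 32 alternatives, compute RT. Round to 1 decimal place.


RT = 248 + 131 * log2(32)
log2(32) = 5.0
RT = 248 + 131 * 5.0
= 248 + 655.0
= 903.0 ms


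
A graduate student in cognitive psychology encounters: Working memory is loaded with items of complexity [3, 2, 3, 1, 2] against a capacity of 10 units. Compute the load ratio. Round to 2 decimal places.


Total complexity = 3 + 2 + 3 + 1 + 2 = 11
Load = total / capacity = 11 / 10
= 1.10


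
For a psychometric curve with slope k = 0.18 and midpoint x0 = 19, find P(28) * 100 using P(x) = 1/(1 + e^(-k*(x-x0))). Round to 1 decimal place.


P(x) = 1/(1 + e^(-0.18*(28 - 19)))
Exponent = -0.18 * 9 = -1.62
e^(-1.62) = 0.197899
P = 1/(1 + 0.197899) = 0.834795
Percentage = 83.5


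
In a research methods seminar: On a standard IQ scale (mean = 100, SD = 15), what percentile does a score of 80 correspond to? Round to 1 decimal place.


z = (IQ - mean) / SD
z = (80 - 100) / 15 = -1.3333
Percentile = Phi(-1.3333) * 100
Phi(-1.3333) = 0.091217
= 9.1


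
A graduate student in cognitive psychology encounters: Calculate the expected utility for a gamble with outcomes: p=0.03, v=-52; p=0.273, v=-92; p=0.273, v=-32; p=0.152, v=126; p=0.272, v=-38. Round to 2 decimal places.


EU = sum(p_i * v_i)
0.03 * -52 = -1.56
0.273 * -92 = -25.116
0.273 * -32 = -8.736
0.152 * 126 = 19.152
0.272 * -38 = -10.336
EU = -1.56 + -25.116 + -8.736 + 19.152 + -10.336
= -26.60


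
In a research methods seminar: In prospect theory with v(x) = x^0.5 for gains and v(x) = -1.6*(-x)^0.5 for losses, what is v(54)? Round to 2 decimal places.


Since x = 54 >= 0, use v(x) = x^0.5
54^0.5 = 7.3485
v(54) = 7.35


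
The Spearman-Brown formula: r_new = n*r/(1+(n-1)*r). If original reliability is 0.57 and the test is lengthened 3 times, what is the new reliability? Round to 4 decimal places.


r_new = n*r / (1 + (n-1)*r)
Numerator = 3 * 0.57 = 1.71
Denominator = 1 + 2 * 0.57 = 2.14
r_new = 1.71 / 2.14
= 0.7991


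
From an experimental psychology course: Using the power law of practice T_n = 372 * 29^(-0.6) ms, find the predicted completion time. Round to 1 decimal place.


T_n = 372 * 29^(-0.6)
29^(-0.6) = 0.132605
T_n = 372 * 0.132605
= 49.3 ms


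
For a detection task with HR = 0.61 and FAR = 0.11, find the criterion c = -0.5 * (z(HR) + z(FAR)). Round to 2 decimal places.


c = -0.5 * (z(HR) + z(FAR))
z(0.61) = 0.2793
z(0.11) = -1.2265
c = -0.5 * (0.2793 + -1.2265)
= -0.5 * -0.9472
= 0.47


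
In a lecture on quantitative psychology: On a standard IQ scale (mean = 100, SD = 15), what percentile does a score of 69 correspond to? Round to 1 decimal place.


z = (IQ - mean) / SD
z = (69 - 100) / 15 = -2.0667
Percentile = Phi(-2.0667) * 100
Phi(-2.0667) = 0.019381
= 1.9


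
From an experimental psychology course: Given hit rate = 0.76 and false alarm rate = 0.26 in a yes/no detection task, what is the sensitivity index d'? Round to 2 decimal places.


d' = z(HR) - z(FAR)
z(0.76) = 0.7063
z(0.26) = -0.6433
d' = 0.7063 - -0.6433
= 1.35


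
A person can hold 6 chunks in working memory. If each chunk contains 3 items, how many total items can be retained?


Total items = chunks * items_per_chunk
= 6 * 3
= 18


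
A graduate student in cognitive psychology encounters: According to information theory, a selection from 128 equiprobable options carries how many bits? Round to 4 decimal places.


H = log2(n)
H = log2(128)
= 7.0000


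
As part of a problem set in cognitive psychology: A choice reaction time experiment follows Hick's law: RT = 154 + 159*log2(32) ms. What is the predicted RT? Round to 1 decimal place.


RT = 154 + 159 * log2(32)
log2(32) = 5.0
RT = 154 + 159 * 5.0
= 154 + 795.0
= 949.0 ms


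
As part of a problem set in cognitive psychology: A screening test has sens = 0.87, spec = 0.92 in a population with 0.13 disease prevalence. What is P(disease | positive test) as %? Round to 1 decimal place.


PPV = (sens * prev) / (sens * prev + (1-spec) * (1-prev))
Numerator = 0.87 * 0.13 = 0.1131
P(positive and no disease) = (1 - spec) * (1 - prev) = (1 - 0.92) * (1 - 0.13) = 0.0696
Denominator = 0.1131 + 0.0696 = 0.1827
PPV = 0.1131 / 0.1827 = 0.619048
As percentage = 61.9


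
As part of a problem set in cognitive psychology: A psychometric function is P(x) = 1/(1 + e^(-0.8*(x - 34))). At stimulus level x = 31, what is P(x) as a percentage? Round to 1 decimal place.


P(x) = 1/(1 + e^(-0.8*(31 - 34)))
Exponent = -0.8 * -3 = 2.4
e^(2.4) = 11.023176
P = 1/(1 + 11.023176) = 0.083173
Percentage = 8.3


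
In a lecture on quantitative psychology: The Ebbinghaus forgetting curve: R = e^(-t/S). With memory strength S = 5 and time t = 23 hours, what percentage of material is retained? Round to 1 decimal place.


R = e^(-t/S)
-t/S = -23/5 = -4.6
R = e^(-4.6) = 0.010052
Percentage = 0.010052 * 100
= 1.0


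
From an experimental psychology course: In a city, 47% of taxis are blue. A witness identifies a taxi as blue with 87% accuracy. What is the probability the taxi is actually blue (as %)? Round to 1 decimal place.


P(blue | says blue) = P(says blue | blue)*P(blue) / [P(says blue | blue)*P(blue) + P(says blue | not blue)*P(not blue)]
Numerator = 0.87 * 0.47 = 0.4089
False identification = 0.13 * 0.53 = 0.0689
P = 0.4089 / (0.4089 + 0.0689)
= 0.4089 / 0.4778
As percentage = 85.6


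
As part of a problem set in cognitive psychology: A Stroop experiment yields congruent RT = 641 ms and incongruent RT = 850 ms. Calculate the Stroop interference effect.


Stroop effect = RT(incongruent) - RT(congruent)
= 850 - 641
= 209 ms


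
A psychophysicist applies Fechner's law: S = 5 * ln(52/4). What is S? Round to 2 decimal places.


S = 5 * ln(52/4)
I/I0 = 13.0
ln(13.0) = 2.5649
S = 5 * 2.5649
= 12.82


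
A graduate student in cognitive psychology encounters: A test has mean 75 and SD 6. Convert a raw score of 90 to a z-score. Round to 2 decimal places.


z = (X - mu) / sigma
= (90 - 75) / 6
= 15 / 6
= 2.50


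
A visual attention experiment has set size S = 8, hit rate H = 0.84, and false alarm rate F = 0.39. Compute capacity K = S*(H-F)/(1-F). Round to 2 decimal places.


K = S * (H - F) / (1 - F)
H - F = 0.45
1 - F = 0.61
K = 8 * 0.45 / 0.61
= 5.90


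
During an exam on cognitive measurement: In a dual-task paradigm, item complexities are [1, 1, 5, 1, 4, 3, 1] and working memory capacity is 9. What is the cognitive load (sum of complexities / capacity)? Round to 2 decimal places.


Total complexity = 1 + 1 + 5 + 1 + 4 + 3 + 1 = 16
Load = total / capacity = 16 / 9
= 1.78


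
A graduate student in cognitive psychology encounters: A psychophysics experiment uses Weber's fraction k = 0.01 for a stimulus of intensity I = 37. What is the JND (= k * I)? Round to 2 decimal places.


JND = k * I
JND = 0.01 * 37
= 0.37


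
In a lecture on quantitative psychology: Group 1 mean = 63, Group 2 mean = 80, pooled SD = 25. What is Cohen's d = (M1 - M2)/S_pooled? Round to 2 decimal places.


Cohen's d = (M1 - M2) / S_pooled
= (63 - 80) / 25
= -17 / 25
= -0.68
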